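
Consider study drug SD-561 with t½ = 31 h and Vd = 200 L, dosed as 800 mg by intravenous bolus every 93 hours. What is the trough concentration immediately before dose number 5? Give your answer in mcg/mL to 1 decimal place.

f = (1/2)^(τ/t½) = (1/2)^(93/31) ≈ 0.1250.
C₀ = D/Vd = 800/200 ≈ 4.000 mcg/mL.
Before the 5th dose, 4 doses have been given. Superposition: Cmin = C₀·(f + f² + … + f^4).
≈ 4.000 × (0.1250 + 0.0156 + 0.0020 + 0.0002) ≈ 4.000 × 0.1428 ≈ 0.571 mcg/mL.

0.6 mcg/mL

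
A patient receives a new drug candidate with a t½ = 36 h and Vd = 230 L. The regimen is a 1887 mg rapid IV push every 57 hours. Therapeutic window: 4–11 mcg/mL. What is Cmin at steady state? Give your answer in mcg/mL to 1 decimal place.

τ/t½ = 57/36 ≈ 1.5833, so fraction remaining f = (1/2)^(57/36) ≈ 0.3337.
Each bolus raises the concentration by D/Vd = 1887/230 ≈ 8.204 mcg/mL.
Steady-state trough Cmin,ss = C₀·f/(1−f) ≈ 8.204 × 0.3337/0.6663 ≈ 4.109 mcg/mL.
Trough 4.1 mcg/mL vs MEC 4 mcg/mL: adequate.

4.1 mcg/mL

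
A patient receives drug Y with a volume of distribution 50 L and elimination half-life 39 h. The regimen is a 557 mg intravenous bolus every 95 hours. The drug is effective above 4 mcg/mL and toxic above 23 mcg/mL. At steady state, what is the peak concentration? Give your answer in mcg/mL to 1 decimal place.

13.7 mcg/mL

Over one 95-h interval, 95/39 ≈ 2.4359 half-lives elapse, leaving f ≈ 0.1848 of each dose.
At steady state, accumulation factor R = 1/(1 − e^(−kτ)) ≈ 1.2267.
Each bolus raises the concentration by D/Vd = 557/50 ≈ 11.140 mcg/mL.
Steady-state peak Cmax,ss = C₀·R ≈ 11.140 × 1.2267 ≈ 13.665 mcg/mL.
Peak 13.7 mcg/mL vs MTC 23 mcg/mL: below toxic threshold.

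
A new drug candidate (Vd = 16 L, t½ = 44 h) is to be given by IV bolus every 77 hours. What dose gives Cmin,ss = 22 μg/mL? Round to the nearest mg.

832 mg

τ/t½ = 77/44 ≈ 1.75, so f = (1/2)^(77/44) ≈ 0.297302.
Cmin,ss = (D/Vd)·f/(1−f), so D = Cmin,ss·Vd·(1−f)/f.
D = 22 × 16 × (1−f)/f ≈ 22 × 16 × 2.36358 ≈ 831.98 mg.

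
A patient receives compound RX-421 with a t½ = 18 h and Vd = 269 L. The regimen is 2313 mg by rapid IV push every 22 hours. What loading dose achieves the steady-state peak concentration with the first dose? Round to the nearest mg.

4048 mg

f = (1/2)^(22/18) ≈ 0.428622; accumulation ratio R = 1/(1−f) ≈ 1.75015.
Loading dose to hit Cmax,ss on first dose: D_load = D_maint·R ≈ 2313 × 1.75015 ≈ 4048.10 mg.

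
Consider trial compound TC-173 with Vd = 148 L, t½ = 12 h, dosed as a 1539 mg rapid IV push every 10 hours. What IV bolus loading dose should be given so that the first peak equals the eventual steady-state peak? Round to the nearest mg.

f = (1/2)^(10/12) ≈ 0.561231; accumulation ratio R = 1/(1−f) ≈ 2.27910.
Loading dose to hit Cmax,ss on first dose: D_load = D_maint·R ≈ 1539 × 2.27910 ≈ 3507.53 mg.

3508 mg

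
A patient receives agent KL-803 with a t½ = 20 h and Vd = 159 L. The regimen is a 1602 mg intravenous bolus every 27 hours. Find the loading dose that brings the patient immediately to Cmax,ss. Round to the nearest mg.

f = (1/2)^(27/20) ≈ 0.392292; accumulation ratio R = 1/(1−f) ≈ 1.64553.
Loading dose to hit Cmax,ss on first dose: D_load = D_maint·R ≈ 1602 × 1.64553 ≈ 2636.14 mg.

2636 mg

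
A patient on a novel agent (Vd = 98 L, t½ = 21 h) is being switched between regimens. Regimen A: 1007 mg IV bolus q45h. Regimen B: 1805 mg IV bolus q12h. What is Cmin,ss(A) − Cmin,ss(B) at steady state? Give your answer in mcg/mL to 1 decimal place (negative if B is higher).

-34.9 mcg/mL

Regimen A: f = (1/2)^(45/21) ≈ 0.2264; Cmin,ss = (1007/98)·f/(1−f) ≈ 3.007 mcg/mL.
Regimen B: f = (1/2)^(12/21) ≈ 0.6730; Cmin,ss = (1805/98)·f/(1−f) ≈ 37.907 mcg/mL.
Difference ≈ 3.007 − 37.907 ≈ -34.900 mcg/mL.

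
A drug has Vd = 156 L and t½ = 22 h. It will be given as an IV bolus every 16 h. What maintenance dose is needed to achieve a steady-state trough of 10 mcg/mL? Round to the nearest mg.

1023 mg

τ/t½ = 16/22 ≈ 0.72727, so f = (1/2)^(16/22) ≈ 0.604045.
Cmin,ss = (D/Vd)·f/(1−f), so D = Cmin,ss·Vd·(1−f)/f.
D = 10 × 156 × (1−f)/f ≈ 10 × 156 × 0.65551 ≈ 1022.60 mg.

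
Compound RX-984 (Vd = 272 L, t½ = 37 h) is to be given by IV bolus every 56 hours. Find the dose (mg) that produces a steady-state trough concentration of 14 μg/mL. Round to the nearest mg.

τ/t½ = 56/37 ≈ 1.5135, so f = (1/2)^(56/37) ≈ 0.350257.
Cmin,ss = (D/Vd)·f/(1−f), so D = Cmin,ss·Vd·(1−f)/f.
D = 14 × 272 × (1−f)/f ≈ 14 × 272 × 1.85505 ≈ 7064.03 mg.

7064 mg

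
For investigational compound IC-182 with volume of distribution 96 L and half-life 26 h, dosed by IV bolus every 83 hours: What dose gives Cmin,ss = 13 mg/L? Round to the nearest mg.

τ/t½ = 83/26 ≈ 3.1923, so f = (1/2)^(83/26) ≈ 0.109401.
Cmin,ss = (D/Vd)·f/(1−f), so D = Cmin,ss·Vd·(1−f)/f.
D = 13 × 96 × (1−f)/f ≈ 13 × 96 × 8.14068 ≈ 10159.57 mg.

10160 mg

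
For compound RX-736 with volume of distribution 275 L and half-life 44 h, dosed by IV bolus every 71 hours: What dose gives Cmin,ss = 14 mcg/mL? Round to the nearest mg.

7932 mg

τ/t½ = 71/44 ≈ 1.6136, so f = (1/2)^(71/44) ≈ 0.326774.
Cmin,ss = (D/Vd)·f/(1−f), so D = Cmin,ss·Vd·(1−f)/f.
D = 14 × 275 × (1−f)/f ≈ 14 × 275 × 2.06022 ≈ 7931.85 mg.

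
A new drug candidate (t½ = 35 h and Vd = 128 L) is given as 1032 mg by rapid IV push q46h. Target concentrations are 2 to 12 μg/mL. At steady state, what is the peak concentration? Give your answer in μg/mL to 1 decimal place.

13.5 μg/mL

Over one 46-h interval, 46/35 ≈ 1.3143 half-lives elapse, leaving f ≈ 0.4021 of each dose.
Accumulation ratio R = 1/(1 − f) ≈ 1/0.5979 ≈ 1.6725.
Each bolus raises the concentration by D/Vd = 1032/128 ≈ 8.062 μg/mL.
Steady-state peak Cmax,ss = C₀·R ≈ 8.062 × 1.6725 ≈ 13.484 μg/mL.
Peak 13.5 μg/mL vs MTC 12 μg/mL: exceeds toxic threshold.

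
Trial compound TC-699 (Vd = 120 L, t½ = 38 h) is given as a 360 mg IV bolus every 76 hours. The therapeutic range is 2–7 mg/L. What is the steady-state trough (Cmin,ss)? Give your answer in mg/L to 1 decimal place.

τ = 76 h = 2 half-lives, so f = (1/2)^2 = 0.25.
At steady state, R = 1/(1 − 0.25) = 4/3.
Single-dose peak C₀ = D/Vd = 360/120 = 3 mg/L.
Steady-state peak Cmax,ss = C₀·R = 3 × 4/3 ≈ 4.000 mg/L.
Steady-state trough Cmin,ss = Cmax,ss·f ≈ 4.000 × 0.25 ≈ 1.000 mg/L.
Trough 1.0 mg/L vs MEC 2 mg/L: subtherapeutic.

1.0 mg/L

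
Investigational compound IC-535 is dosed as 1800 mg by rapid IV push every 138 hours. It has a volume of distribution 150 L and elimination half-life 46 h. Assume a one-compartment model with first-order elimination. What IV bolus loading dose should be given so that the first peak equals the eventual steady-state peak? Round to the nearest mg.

f = (1/2)^(138/46) ≈ 0.125000; accumulation ratio R = 1/(1−f) ≈ 1.14286.
Loading dose to hit Cmax,ss on first dose: D_load = D_maint·R ≈ 1800 × 1.14286 ≈ 2057.15 mg.

2057 mg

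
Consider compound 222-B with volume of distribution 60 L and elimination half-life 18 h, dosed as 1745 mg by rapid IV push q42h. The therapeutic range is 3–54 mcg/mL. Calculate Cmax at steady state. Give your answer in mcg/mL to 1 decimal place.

36.3 mcg/mL

Over one 42-h interval, 42/18 ≈ 2.3333 half-lives elapse, leaving f ≈ 0.1984 of each dose.
At steady state, accumulation factor R = 1/(1 − e^(−kτ)) ≈ 1.2475.
Single-dose peak C₀ = D/Vd = 1745/60 ≈ 29.083 mcg/mL.
Steady-state peak Cmax,ss = C₀·R ≈ 29.083 × 1.2475 ≈ 36.281 mcg/mL.
Peak 36.3 mcg/mL vs MTC 54 mcg/mL: below toxic threshold.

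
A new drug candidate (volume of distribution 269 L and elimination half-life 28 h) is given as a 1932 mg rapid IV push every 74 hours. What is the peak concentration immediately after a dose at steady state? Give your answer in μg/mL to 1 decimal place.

8.6 μg/mL

Over one 74-h interval, 74/28 ≈ 2.6429 half-lives elapse, leaving f ≈ 0.1601 of each dose.
At steady state, accumulation factor R = 1/(1 − e^(−kτ)) ≈ 1.1906.
Each bolus raises the concentration by D/Vd = 1932/269 ≈ 7.182 μg/mL.
Cmax,ss = C₀/(1 − f) ≈ 7.182/0.8399 ≈ 8.551 μg/mL.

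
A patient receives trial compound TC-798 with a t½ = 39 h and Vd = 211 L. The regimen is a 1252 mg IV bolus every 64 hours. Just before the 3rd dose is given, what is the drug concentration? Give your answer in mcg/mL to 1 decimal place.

2.5 mcg/mL

f = (1/2)^(τ/t½) = (1/2)^(64/39) ≈ 0.3206.
C₀ = D/Vd = 1252/211 ≈ 5.934 mcg/mL.
Before the 3rd dose, 2 doses have been given. Superposition: Cmin = C₀·(f + f²).
≈ 5.934 × (0.3206 + 0.1028) ≈ 5.934 × 0.4234 ≈ 2.512 mcg/mL.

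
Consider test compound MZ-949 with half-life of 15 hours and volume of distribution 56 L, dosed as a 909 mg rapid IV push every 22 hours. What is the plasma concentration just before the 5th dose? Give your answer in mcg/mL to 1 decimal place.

9.0 mcg/mL

f = (1/2)^(τ/t½) = (1/2)^(22/15) ≈ 0.3618.
C₀ = D/Vd = 909/56 ≈ 16.232 mcg/mL.
Before the 5th dose, 4 doses have been given. Superposition: Cmin = C₀·(f + f² + … + f^4).
≈ 16.232 × (0.3618 + 0.1309 + 0.0474 + 0.0171) ≈ 16.232 × 0.5572 ≈ 9.044 mcg/mL.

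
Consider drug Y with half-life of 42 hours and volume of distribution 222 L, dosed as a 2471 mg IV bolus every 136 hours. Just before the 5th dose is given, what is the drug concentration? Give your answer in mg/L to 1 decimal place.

1.3 mg/L

f = (1/2)^(τ/t½) = (1/2)^(136/42) ≈ 0.1060.
C₀ = D/Vd = 2471/222 ≈ 11.131 mg/L.
Before the 5th dose, 4 doses have been given. Superposition: Cmin = C₀·(f + f² + … + f^4).
≈ 11.131 × (0.1060 + 0.0112 + 0.0012 + 0.0001) ≈ 11.131 × 0.1185 ≈ 1.319 mg/L.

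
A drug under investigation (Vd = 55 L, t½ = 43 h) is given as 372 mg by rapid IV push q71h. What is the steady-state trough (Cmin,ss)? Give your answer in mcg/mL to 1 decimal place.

3.2 mcg/mL

Over one 71-h interval, 71/43 ≈ 1.6512 half-lives elapse, leaving f ≈ 0.3184 of each dose.
Each bolus raises the concentration by D/Vd = 372/55 ≈ 6.764 mcg/mL.
Steady-state trough Cmin,ss = C₀·f/(1−f) ≈ 6.764 × 0.3184/0.6816 ≈ 3.160 mcg/mL.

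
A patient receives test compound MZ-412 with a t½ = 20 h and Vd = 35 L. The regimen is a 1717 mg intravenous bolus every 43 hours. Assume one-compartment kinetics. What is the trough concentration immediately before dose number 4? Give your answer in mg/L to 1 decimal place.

f = (1/2)^(τ/t½) = (1/2)^(43/20) ≈ 0.2253.
C₀ = D/Vd = 1717/35 ≈ 49.057 mg/L.
Before the 4th dose, 3 doses have been given. Superposition: Cmin = C₀·(f + f² + … + f^3).
≈ 49.057 × (0.2253 + 0.0508 + 0.0114) ≈ 49.057 × 0.2875 ≈ 14.104 mg/L.

14.1 mg/L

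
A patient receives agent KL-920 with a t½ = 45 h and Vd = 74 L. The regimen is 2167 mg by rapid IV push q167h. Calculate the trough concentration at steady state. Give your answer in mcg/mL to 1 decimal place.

2.4 mcg/mL

Over one 167-h interval, 167/45 ≈ 3.7111 half-lives elapse, leaving f ≈ 0.0764 of each dose.
Each bolus raises the concentration by D/Vd = 2167/74 ≈ 29.284 mcg/mL.
Steady-state trough Cmin,ss = C₀·f/(1−f) ≈ 29.284 × 0.0764/0.9236 ≈ 2.422 mcg/mL.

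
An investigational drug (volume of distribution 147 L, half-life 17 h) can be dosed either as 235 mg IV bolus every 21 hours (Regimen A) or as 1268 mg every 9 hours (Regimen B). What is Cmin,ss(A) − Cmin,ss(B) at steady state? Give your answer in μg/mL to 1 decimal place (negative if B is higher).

Regimen A: f = (1/2)^(21/17) ≈ 0.4248; Cmin,ss = (235/147)·f/(1−f) ≈ 1.181 μg/mL.
Regimen B: f = (1/2)^(9/17) ≈ 0.6928; Cmin,ss = (1268/147)·f/(1−f) ≈ 19.453 μg/mL.
Difference ≈ 1.181 − 19.453 ≈ -18.272 μg/mL.

-18.3 μg/mL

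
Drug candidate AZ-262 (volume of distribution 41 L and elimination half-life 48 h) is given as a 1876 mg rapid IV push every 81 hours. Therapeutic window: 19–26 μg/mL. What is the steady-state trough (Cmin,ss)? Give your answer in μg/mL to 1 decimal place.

20.6 μg/mL

k = ln2/t½ = ln2/48 ≈ 0.014441 h⁻¹; fraction remaining f = e^(−kτ) = e^(−0.014441×81) ≈ 0.3105.
Accumulation ratio R = 1/(1 − f) ≈ 1/0.6895 ≈ 1.4503.
Single-dose peak C₀ = D/Vd = 1876/41 ≈ 45.756 μg/mL.
Cmax,ss = C₀/(1 − f) ≈ 45.756/0.6895 ≈ 66.361 μg/mL.
One interval later, Cmin,ss = Cmax,ss·e^(−kτ) ≈ 66.361 × 0.3105 ≈ 20.605 μg/mL.
Trough 20.6 μg/mL vs MEC 19 μg/mL: adequate.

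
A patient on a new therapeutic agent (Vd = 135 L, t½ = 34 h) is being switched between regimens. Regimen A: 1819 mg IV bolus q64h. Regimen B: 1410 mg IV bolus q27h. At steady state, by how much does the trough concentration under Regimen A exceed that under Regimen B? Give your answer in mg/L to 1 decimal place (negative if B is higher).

-9.2 mg/L

Regimen A: f = (1/2)^(64/34) ≈ 0.2712; Cmin,ss = (1819/135)·f/(1−f) ≈ 5.014 mg/L.
Regimen B: f = (1/2)^(27/34) ≈ 0.5767; Cmin,ss = (1410/135)·f/(1−f) ≈ 14.229 mg/L.
Difference ≈ 5.014 − 14.229 ≈ -9.215 mg/L.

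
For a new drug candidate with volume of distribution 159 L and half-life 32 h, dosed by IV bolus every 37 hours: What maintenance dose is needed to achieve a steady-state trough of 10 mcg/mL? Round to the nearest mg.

1954 mg

τ/t½ = 37/32 ≈ 1.1562, so f = (1/2)^(37/32) ≈ 0.448677.
Cmin,ss = (D/Vd)·f/(1−f), so D = Cmin,ss·Vd·(1−f)/f.
D = 10 × 159 × (1−f)/f ≈ 10 × 159 × 1.22877 ≈ 1953.74 mg.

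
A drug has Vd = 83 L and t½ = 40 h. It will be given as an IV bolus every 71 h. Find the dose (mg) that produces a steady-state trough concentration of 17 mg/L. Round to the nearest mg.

3418 mg

τ/t½ = 71/40 ≈ 1.775, so f = (1/2)^(71/40) ≈ 0.292194.
Cmin,ss = (D/Vd)·f/(1−f), so D = Cmin,ss·Vd·(1−f)/f.
D = 17 × 83 × (1−f)/f ≈ 17 × 83 × 2.42238 ≈ 3417.98 mg.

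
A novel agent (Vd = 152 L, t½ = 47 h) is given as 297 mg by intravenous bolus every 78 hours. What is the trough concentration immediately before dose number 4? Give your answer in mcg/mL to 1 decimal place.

0.9 mcg/mL

f = (1/2)^(τ/t½) = (1/2)^(78/47) ≈ 0.3165.
C₀ = D/Vd = 297/152 ≈ 1.954 mcg/mL.
Before the 4th dose, 3 doses have been given. Superposition: Cmin = C₀·(f + f² + … + f^3).
≈ 1.954 × (0.3165 + 0.1002 + 0.0317) ≈ 1.954 × 0.4484 ≈ 0.876 mcg/mL.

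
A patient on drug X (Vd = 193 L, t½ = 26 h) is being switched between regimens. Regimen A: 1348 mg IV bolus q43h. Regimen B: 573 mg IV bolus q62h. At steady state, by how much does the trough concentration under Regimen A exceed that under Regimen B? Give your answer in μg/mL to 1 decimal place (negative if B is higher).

2.6 μg/mL

Regimen A: f = (1/2)^(43/26) ≈ 0.3178; Cmin,ss = (1348/193)·f/(1−f) ≈ 3.254 μg/mL.
Regimen B: f = (1/2)^(62/26) ≈ 0.1915; Cmin,ss = (573/193)·f/(1−f) ≈ 0.703 μg/mL.
Difference ≈ 3.254 − 0.703 ≈ 2.551 μg/mL.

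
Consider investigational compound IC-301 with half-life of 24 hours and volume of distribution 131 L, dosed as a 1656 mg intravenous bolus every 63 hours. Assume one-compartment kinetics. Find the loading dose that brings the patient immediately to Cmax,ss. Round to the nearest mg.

1976 mg

f = (1/2)^(63/24) ≈ 0.162105; accumulation ratio R = 1/(1−f) ≈ 1.19347.
Loading dose to hit Cmax,ss on first dose: D_load = D_maint·R ≈ 1656 × 1.19347 ≈ 1976.39 mg.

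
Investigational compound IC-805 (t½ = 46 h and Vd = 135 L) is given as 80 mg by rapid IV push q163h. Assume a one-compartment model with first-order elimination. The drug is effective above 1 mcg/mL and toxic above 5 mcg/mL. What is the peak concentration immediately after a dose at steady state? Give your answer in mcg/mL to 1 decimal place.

0.6 mcg/mL

k = ln2/t½ = ln2/46 ≈ 0.015068 h⁻¹; fraction remaining f = e^(−kτ) = e^(−0.015068×163) ≈ 0.0858.
Accumulation ratio R = 1/(1 − f) ≈ 1/0.9142 ≈ 1.0939.
Single-dose peak C₀ = D/Vd = 80/135 ≈ 0.593 mcg/mL.
Steady-state peak Cmax,ss = C₀·R ≈ 0.593 × 1.0939 ≈ 0.649 mcg/mL.
Peak 0.6 mcg/mL vs MTC 5 mcg/mL: below toxic threshold.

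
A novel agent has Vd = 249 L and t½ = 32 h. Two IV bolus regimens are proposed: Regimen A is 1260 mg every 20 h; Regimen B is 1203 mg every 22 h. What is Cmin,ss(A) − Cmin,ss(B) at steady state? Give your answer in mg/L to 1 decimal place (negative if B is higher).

Regimen A: f = (1/2)^(20/32) ≈ 0.6484; Cmin,ss = (1260/249)·f/(1−f) ≈ 9.332 mg/L.
Regimen B: f = (1/2)^(22/32) ≈ 0.6209; Cmin,ss = (1203/249)·f/(1−f) ≈ 7.913 mg/L.
Difference ≈ 9.332 − 7.913 ≈ 1.419 mg/L.

1.4 mg/L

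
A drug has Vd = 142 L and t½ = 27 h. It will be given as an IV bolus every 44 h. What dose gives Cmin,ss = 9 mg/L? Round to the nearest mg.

2677 mg

τ/t½ = 44/27 ≈ 1.6296, so f = (1/2)^(44/27) ≈ 0.323171.
Cmin,ss = (D/Vd)·f/(1−f), so D = Cmin,ss·Vd·(1−f)/f.
D = 9 × 142 × (1−f)/f ≈ 9 × 142 × 2.09434 ≈ 2676.57 mg.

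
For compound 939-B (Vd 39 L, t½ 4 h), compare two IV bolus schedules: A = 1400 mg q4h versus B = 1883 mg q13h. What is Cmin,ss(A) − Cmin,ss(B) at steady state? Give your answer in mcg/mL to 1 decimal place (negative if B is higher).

30.2 mcg/mL

Regimen A: f = (1/2)^(4/4) ≈ 0.5000; Cmin,ss = (1400/39)·f/(1−f) ≈ 35.897 mcg/mL.
Regimen B: f = (1/2)^(13/4) ≈ 0.1051; Cmin,ss = (1883/39)·f/(1−f) ≈ 5.670 mcg/mL.
Difference ≈ 35.897 − 5.670 ≈ 30.227 mcg/mL.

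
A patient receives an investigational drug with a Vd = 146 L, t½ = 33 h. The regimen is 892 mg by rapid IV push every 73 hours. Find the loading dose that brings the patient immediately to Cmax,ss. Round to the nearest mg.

f = (1/2)^(73/33) ≈ 0.215817; accumulation ratio R = 1/(1−f) ≈ 1.27521.
Loading dose to hit Cmax,ss on first dose: D_load = D_maint·R ≈ 892 × 1.27521 ≈ 1137.49 mg.

1137 mg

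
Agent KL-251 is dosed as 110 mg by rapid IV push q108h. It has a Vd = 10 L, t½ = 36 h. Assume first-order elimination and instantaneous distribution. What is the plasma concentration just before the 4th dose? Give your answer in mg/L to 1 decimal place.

1.6 mg/L

f = (1/2)^(τ/t½) = (1/2)^(108/36) ≈ 0.1250.
C₀ = D/Vd = 110/10 ≈ 11.000 mg/L.
Before the 4th dose, 3 doses have been given. Superposition: Cmin = C₀·(f + f² + … + f^3).
≈ 11.000 × (0.1250 + 0.0156 + 0.0020) ≈ 11.000 × 0.1426 ≈ 1.569 mg/L.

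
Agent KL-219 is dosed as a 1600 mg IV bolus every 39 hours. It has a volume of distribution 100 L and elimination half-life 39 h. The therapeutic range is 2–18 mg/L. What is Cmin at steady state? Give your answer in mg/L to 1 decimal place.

16.0 mg/L

The dosing interval is 1 half-life, so f = 2^(−1) = 0.5.
Accumulation ratio R = 1/(1 − f) = 1/0.5 = 2/1.
Single-dose peak C₀ = D/Vd = 1600/100 = 16 mg/L.
Steady-state peak Cmax,ss = C₀·R = 16 × 2/1 ≈ 32.000 mg/L.
Steady-state trough Cmin,ss = Cmax,ss·f ≈ 32.000 × 0.5 ≈ 16.000 mg/L.
Trough 16.0 mg/L vs MEC 2 mg/L: adequate.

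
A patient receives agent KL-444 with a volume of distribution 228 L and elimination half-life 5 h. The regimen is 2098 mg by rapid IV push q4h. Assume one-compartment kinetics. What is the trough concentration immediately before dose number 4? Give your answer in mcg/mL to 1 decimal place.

f = (1/2)^(τ/t½) = (1/2)^(4/5) ≈ 0.5743.
C₀ = D/Vd = 2098/228 ≈ 9.202 mcg/mL.
Before the 4th dose, 3 doses have been given. Superposition: Cmin = C₀·(f + f² + … + f^3).
≈ 9.202 × (0.5743 + 0.3298 + 0.1894) ≈ 9.202 × 1.0935 ≈ 10.062 mcg/mL.

10.1 mcg/mL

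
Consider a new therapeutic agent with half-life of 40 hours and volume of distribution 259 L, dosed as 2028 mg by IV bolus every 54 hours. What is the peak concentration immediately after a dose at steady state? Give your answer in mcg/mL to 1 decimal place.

12.9 mcg/mL

k = ln2/t½ = ln2/40 ≈ 0.017329 h⁻¹; fraction remaining f = e^(−kτ) = e^(−0.017329×54) ≈ 0.3923.
At steady state, accumulation factor R = 1/(1 − e^(−kτ)) ≈ 1.6455.
Each bolus raises the concentration by D/Vd = 2028/259 ≈ 7.830 mcg/mL.
Cmax,ss = C₀/(1 − f) ≈ 7.830/0.6077 ≈ 12.885 mcg/mL.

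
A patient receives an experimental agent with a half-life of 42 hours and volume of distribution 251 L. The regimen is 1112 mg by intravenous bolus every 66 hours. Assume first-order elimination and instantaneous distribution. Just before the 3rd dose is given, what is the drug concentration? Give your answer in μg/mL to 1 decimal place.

f = (1/2)^(τ/t½) = (1/2)^(66/42) ≈ 0.3365.
C₀ = D/Vd = 1112/251 ≈ 4.430 μg/mL.
Before the 3rd dose, 2 doses have been given. Superposition: Cmin = C₀·(f + f²).
≈ 4.430 × (0.3365 + 0.1132) ≈ 4.430 × 0.4497 ≈ 1.992 μg/mL.

2.0 μg/mL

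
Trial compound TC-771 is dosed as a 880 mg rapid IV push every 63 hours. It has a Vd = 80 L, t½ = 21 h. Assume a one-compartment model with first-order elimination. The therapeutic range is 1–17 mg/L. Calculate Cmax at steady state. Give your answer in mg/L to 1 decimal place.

12.6 mg/L

τ = 63 h = 3 half-lives, so f = (1/2)^3 = 0.125.
At steady state, R = 1/(1 − 0.125) = 8/7.
Single-dose peak C₀ = D/Vd = 880/80 = 11 mg/L.
Steady-state peak Cmax,ss = C₀·R = 11 × 8/7 ≈ 12.571 mg/L.
Peak 12.6 mg/L vs MTC 17 mg/L: below toxic threshold.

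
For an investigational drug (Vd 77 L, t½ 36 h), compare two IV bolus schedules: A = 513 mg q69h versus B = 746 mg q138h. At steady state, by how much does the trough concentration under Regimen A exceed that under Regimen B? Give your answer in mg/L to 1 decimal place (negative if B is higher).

1.7 mg/L

Regimen A: f = (1/2)^(69/36) ≈ 0.2649; Cmin,ss = (513/77)·f/(1−f) ≈ 2.401 mg/L.
Regimen B: f = (1/2)^(138/36) ≈ 0.0702; Cmin,ss = (746/77)·f/(1−f) ≈ 0.731 mg/L.
Difference ≈ 2.401 − 0.731 ≈ 1.670 mg/L.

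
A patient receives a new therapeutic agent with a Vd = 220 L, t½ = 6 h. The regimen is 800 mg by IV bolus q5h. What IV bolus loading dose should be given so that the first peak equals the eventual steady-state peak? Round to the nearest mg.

1823 mg

f = (1/2)^(5/6) ≈ 0.561231; accumulation ratio R = 1/(1−f) ≈ 2.27910.
Loading dose to hit Cmax,ss on first dose: D_load = D_maint·R ≈ 800 × 2.27910 ≈ 1823.28 mg.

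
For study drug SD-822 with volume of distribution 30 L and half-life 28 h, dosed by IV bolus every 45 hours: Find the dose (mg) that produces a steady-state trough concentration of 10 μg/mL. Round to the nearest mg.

τ/t½ = 45/28 ≈ 1.6071, so f = (1/2)^(45/28) ≈ 0.328248.
Cmin,ss = (D/Vd)·f/(1−f), so D = Cmin,ss·Vd·(1−f)/f.
D = 10 × 30 × (1−f)/f ≈ 10 × 30 × 2.04648 ≈ 613.94 mg.

614 mg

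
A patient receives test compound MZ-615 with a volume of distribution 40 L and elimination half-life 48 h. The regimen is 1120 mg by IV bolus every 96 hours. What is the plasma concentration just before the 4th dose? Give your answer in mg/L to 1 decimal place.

f = (1/2)^(τ/t½) = (1/2)^(96/48) ≈ 0.2500.
C₀ = D/Vd = 1120/40 ≈ 28.000 mg/L.
Before the 4th dose, 3 doses have been given. Superposition: Cmin = C₀·(f + f² + … + f^3).
≈ 28.000 × (0.2500 + 0.0625 + 0.0156) ≈ 28.000 × 0.3281 ≈ 9.187 mg/L.

9.2 mg/L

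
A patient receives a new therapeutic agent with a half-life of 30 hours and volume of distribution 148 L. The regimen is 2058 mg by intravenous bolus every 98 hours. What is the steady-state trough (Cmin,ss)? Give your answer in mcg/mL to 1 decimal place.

Over one 98-h interval, 98/30 ≈ 3.2667 half-lives elapse, leaving f ≈ 0.1039 of each dose.
Single-dose peak C₀ = D/Vd = 2058/148 ≈ 13.905 mcg/mL.
Steady-state trough Cmin,ss = C₀·f/(1−f) ≈ 13.905 × 0.1039/0.8961 ≈ 1.612 mcg/mL.

1.6 mcg/mL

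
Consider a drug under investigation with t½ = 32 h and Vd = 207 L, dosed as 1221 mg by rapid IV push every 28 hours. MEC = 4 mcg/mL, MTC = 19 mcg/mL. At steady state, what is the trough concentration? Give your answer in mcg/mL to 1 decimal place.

7.1 mcg/mL

k = ln2/t½ = ln2/32 ≈ 0.021661 h⁻¹; fraction remaining f = e^(−kτ) = e^(−0.021661×28) ≈ 0.5453.
Accumulation ratio R = 1/(1 − f) ≈ 1/0.4547 ≈ 2.1993.
Single-dose peak C₀ = D/Vd = 1221/207 ≈ 5.899 mcg/mL.
Steady-state peak Cmax,ss = C₀·R ≈ 5.899 × 2.1993 ≈ 12.974 mcg/mL.
Steady-state trough Cmin,ss = Cmax,ss·f ≈ 12.974 × 0.5453 ≈ 7.075 mcg/mL.
Trough 7.1 mcg/mL vs MEC 4 mcg/mL: adequate.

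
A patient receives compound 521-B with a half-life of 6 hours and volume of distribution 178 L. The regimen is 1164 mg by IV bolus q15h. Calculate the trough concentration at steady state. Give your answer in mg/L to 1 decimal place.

1.4 mg/L

Over one 15-h interval, 15/6 ≈ 2.5 half-lives elapse, leaving f ≈ 0.1768 of each dose.
Each bolus raises the concentration by D/Vd = 1164/178 ≈ 6.539 mg/L.
Steady-state trough Cmin,ss = C₀·f/(1−f) ≈ 6.539 × 0.1768/0.8232 ≈ 1.404 mg/L.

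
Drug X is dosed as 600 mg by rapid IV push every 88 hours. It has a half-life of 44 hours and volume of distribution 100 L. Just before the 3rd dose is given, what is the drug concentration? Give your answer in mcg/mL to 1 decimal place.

1.9 mcg/mL

f = (1/2)^(τ/t½) = (1/2)^(88/44) ≈ 0.2500.
C₀ = D/Vd = 600/100 ≈ 6.000 mcg/mL.
Before the 3rd dose, 2 doses have been given. Superposition: Cmin = C₀·(f + f²).
≈ 6.000 × (0.2500 + 0.0625) ≈ 6.000 × 0.3125 ≈ 1.875 mcg/mL.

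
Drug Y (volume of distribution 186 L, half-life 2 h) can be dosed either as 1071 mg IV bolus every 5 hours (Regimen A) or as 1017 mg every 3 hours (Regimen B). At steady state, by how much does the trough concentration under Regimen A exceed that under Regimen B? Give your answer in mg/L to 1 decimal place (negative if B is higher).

-1.8 mg/L

Regimen A: f = (1/2)^(5/2) ≈ 0.1768; Cmin,ss = (1071/186)·f/(1−f) ≈ 1.237 mg/L.
Regimen B: f = (1/2)^(3/2) ≈ 0.3536; Cmin,ss = (1017/186)·f/(1−f) ≈ 2.991 mg/L.
Difference ≈ 1.237 − 2.991 ≈ -1.754 mg/L.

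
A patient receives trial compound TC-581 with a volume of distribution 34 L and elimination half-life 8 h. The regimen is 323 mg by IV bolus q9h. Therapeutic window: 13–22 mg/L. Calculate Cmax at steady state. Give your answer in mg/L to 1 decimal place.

Over one 9-h interval, 9/8 ≈ 1.125 half-lives elapse, leaving f ≈ 0.4585 of each dose.
Accumulation ratio R = 1/(1 − f) ≈ 1/0.5415 ≈ 1.8467.
Single-dose peak C₀ = D/Vd = 323/34 ≈ 9.500 mg/L.
Steady-state peak Cmax,ss = C₀·R ≈ 9.500 × 1.8467 ≈ 17.544 mg/L.
Peak 17.5 mg/L vs MTC 22 mg/L: below toxic threshold.

17.5 mg/L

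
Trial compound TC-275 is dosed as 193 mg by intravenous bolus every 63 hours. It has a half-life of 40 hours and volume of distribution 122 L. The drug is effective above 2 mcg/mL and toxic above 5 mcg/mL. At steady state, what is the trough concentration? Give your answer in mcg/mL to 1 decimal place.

0.8 mcg/mL

τ/t½ = 63/40 ≈ 1.575, so fraction remaining f = (1/2)^(63/40) ≈ 0.3356.
At steady state, accumulation factor R = 1/(1 − e^(−kτ)) ≈ 1.5051.
Single-dose peak C₀ = D/Vd = 193/122 ≈ 1.582 mcg/mL.
Cmax,ss = C₀/(1 − f) ≈ 1.582/0.6644 ≈ 2.381 mcg/mL.
One interval later, Cmin,ss = Cmax,ss·e^(−kτ) ≈ 2.381 × 0.3356 ≈ 0.799 mcg/mL.
Trough 0.8 mcg/mL vs MEC 2 mcg/mL: subtherapeutic.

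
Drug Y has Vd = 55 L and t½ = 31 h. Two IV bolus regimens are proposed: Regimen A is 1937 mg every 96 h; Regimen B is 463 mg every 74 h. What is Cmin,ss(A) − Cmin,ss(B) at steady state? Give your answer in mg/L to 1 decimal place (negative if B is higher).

2.7 mg/L

Regimen A: f = (1/2)^(96/31) ≈ 0.1169; Cmin,ss = (1937/55)·f/(1−f) ≈ 4.662 mg/L.
Regimen B: f = (1/2)^(74/31) ≈ 0.1912; Cmin,ss = (463/55)·f/(1−f) ≈ 1.990 mg/L.
Difference ≈ 4.662 − 1.990 ≈ 2.672 mg/L.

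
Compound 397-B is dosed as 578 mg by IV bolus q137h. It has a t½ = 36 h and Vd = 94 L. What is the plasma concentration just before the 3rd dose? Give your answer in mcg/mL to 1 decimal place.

f = (1/2)^(τ/t½) = (1/2)^(137/36) ≈ 0.0715.
C₀ = D/Vd = 578/94 ≈ 6.149 mcg/mL.
Before the 3rd dose, 2 doses have been given. Superposition: Cmin = C₀·(f + f²).
≈ 6.149 × (0.0715 + 0.0051) ≈ 6.149 × 0.0766 ≈ 0.471 mcg/mL.

0.5 mcg/mL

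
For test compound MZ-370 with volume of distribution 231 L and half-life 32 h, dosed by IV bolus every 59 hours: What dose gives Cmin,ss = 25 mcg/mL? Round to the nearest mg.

τ/t½ = 59/32 ≈ 1.8438, so f = (1/2)^(59/32) ≈ 0.278597.
Cmin,ss = (D/Vd)·f/(1−f), so D = Cmin,ss·Vd·(1−f)/f.
D = 25 × 231 × (1−f)/f ≈ 25 × 231 × 2.58941 ≈ 14953.84 mg.

14954 mg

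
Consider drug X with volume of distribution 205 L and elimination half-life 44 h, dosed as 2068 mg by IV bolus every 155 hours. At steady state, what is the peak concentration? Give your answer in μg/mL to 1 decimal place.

11.0 μg/mL

τ/t½ = 155/44 ≈ 3.5227, so fraction remaining f = (1/2)^(155/44) ≈ 0.0870.
At steady state, accumulation factor R = 1/(1 − e^(−kτ)) ≈ 1.0953.
Each bolus raises the concentration by D/Vd = 2068/205 ≈ 10.088 μg/mL.
Cmax,ss = C₀/(1 − f) ≈ 10.088/0.9130 ≈ 11.049 μg/mL.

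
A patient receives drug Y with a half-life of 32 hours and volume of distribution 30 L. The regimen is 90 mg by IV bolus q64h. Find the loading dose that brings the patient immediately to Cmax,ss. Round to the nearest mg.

120 mg

f = (1/2)^(64/32) ≈ 0.250000; accumulation ratio R = 1/(1−f) ≈ 1.33333.
Loading dose to hit Cmax,ss on first dose: D_load = D_maint·R ≈ 90 × 1.33333 ≈ 120.00 mg.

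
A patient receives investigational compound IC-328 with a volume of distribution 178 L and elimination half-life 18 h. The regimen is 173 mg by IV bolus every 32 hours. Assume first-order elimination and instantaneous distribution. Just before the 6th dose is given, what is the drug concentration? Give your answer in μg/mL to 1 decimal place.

f = (1/2)^(τ/t½) = (1/2)^(32/18) ≈ 0.2916.
C₀ = D/Vd = 173/178 ≈ 0.972 μg/mL.
Before the 6th dose, 5 doses have been given. Superposition: Cmin = C₀·(f + f² + … + f^5).
≈ 0.972 × (0.2916 + 0.0850 + 0.0248 + 0.0072 + 0.0021) ≈ 0.972 × 0.4107 ≈ 0.399 μg/mL.

0.4 μg/mL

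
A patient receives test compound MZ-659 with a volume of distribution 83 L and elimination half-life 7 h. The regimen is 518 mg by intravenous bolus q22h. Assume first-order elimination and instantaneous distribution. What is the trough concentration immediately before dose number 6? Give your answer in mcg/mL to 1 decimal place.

f = (1/2)^(τ/t½) = (1/2)^(22/7) ≈ 0.1132.
C₀ = D/Vd = 518/83 ≈ 6.241 mcg/mL.
Before the 6th dose, 5 doses have been given. Superposition: Cmin = C₀·(f + f² + … + f^5).
≈ 6.241 × (0.1132 + 0.0128 + 0.0015 + 0.0002 + 0.0000) ≈ 6.241 × 0.1277 ≈ 0.797 mcg/mL.

0.8 mcg/mL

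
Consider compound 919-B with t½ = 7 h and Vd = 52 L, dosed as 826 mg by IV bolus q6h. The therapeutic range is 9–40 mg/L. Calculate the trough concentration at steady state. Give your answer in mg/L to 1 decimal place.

19.6 mg/L

τ/t½ = 6/7 ≈ 0.85714, so fraction remaining f = (1/2)^(6/7) ≈ 0.5520.
At steady state, accumulation factor R = 1/(1 − e^(−kτ)) ≈ 2.2321.
Single-dose peak C₀ = D/Vd = 826/52 ≈ 15.885 mg/L.
Cmax,ss = C₀/(1 − f) ≈ 15.885/0.4480 ≈ 35.458 mg/L.
Steady-state trough Cmin,ss = Cmax,ss·f ≈ 35.458 × 0.5520 ≈ 19.573 mg/L.
Trough 19.6 mg/L vs MEC 9 mg/L: adequate.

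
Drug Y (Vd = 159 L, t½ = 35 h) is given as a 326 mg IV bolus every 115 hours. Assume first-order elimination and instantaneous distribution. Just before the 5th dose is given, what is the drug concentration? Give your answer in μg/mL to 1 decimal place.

f = (1/2)^(τ/t½) = (1/2)^(115/35) ≈ 0.1025.
C₀ = D/Vd = 326/159 ≈ 2.050 μg/mL.
Before the 5th dose, 4 doses have been given. Superposition: Cmin = C₀·(f + f² + … + f^4).
≈ 2.050 × (0.1025 + 0.0105 + 0.0011 + 0.0001) ≈ 2.050 × 0.1142 ≈ 0.234 μg/mL.

0.2 μg/mL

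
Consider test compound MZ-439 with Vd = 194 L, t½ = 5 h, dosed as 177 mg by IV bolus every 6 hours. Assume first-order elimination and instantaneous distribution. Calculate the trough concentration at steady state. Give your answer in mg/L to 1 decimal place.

τ/t½ = 6/5 ≈ 1.2, so fraction remaining f = (1/2)^(6/5) ≈ 0.4353.
At steady state, accumulation factor R = 1/(1 − e^(−kτ)) ≈ 1.7709.
Each bolus raises the concentration by D/Vd = 177/194 ≈ 0.912 mg/L.
Cmax,ss = C₀/(1 − f) ≈ 0.912/0.5647 ≈ 1.615 mg/L.
Steady-state trough Cmin,ss = Cmax,ss·f ≈ 1.615 × 0.4353 ≈ 0.703 mg/L.

0.7 mg/L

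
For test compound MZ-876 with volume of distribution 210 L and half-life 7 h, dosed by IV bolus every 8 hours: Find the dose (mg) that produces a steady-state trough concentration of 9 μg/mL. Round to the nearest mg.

τ/t½ = 8/7 ≈ 1.1429, so f = (1/2)^(8/7) ≈ 0.452862.
Cmin,ss = (D/Vd)·f/(1−f), so D = Cmin,ss·Vd·(1−f)/f.
D = 9 × 210 × (1−f)/f ≈ 9 × 210 × 1.20818 ≈ 2283.46 mg.

2283 mg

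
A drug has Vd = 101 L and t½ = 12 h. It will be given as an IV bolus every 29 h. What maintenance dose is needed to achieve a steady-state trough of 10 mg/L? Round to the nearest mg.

4383 mg

τ/t½ = 29/12 ≈ 2.4167, so f = (1/2)^(29/12) ≈ 0.187288.
Cmin,ss = (D/Vd)·f/(1−f), so D = Cmin,ss·Vd·(1−f)/f.
D = 10 × 101 × (1−f)/f ≈ 10 × 101 × 4.33937 ≈ 4382.76 mg.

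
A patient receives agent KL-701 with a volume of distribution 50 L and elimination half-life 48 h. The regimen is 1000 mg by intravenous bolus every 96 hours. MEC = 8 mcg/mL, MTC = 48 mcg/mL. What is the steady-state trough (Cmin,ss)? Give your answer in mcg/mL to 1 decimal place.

τ = 96 h = 2 half-lives, so f = (1/2)^2 = 0.25.
Accumulation ratio R = 1/(1 − f) = 1/0.75 = 4/3.
Single-dose peak C₀ = D/Vd = 1000/50 = 20 mcg/mL.
Steady-state peak Cmax,ss = C₀·R = 20 × 4/3 ≈ 26.667 mcg/mL.
Steady-state trough Cmin,ss = Cmax,ss·f ≈ 26.667 × 0.25 ≈ 6.667 mcg/mL.
Trough 6.7 mcg/mL vs MEC 8 mcg/mL: subtherapeutic.

6.7 mcg/mL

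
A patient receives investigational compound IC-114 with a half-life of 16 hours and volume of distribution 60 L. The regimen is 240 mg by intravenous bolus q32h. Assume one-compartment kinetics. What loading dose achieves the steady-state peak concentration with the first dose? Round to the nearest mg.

f = (1/2)^(32/16) ≈ 0.250000; accumulation ratio R = 1/(1−f) ≈ 1.33333.
Loading dose to hit Cmax,ss on first dose: D_load = D_maint·R ≈ 240 × 1.33333 ≈ 320.00 mg.

320 mg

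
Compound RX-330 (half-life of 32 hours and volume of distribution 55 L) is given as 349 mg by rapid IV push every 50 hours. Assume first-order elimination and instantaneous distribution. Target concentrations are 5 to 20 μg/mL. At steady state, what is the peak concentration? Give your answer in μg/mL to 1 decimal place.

9.6 μg/mL

τ/t½ = 50/32 ≈ 1.5625, so fraction remaining f = (1/2)^(50/32) ≈ 0.3386.
At steady state, accumulation factor R = 1/(1 − e^(−kτ)) ≈ 1.5119.
Single-dose peak C₀ = D/Vd = 349/55 ≈ 6.345 μg/mL.
Steady-state peak Cmax,ss = C₀·R ≈ 6.345 × 1.5119 ≈ 9.593 μg/mL.
Peak 9.6 μg/mL vs MTC 20 μg/mL: below toxic threshold.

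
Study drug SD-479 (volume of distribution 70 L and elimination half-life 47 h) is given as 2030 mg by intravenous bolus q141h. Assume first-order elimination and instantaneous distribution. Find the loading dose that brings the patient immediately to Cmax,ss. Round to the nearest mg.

f = (1/2)^(141/47) ≈ 0.125000; accumulation ratio R = 1/(1−f) ≈ 1.14286.
Loading dose to hit Cmax,ss on first dose: D_load = D_maint·R ≈ 2030 × 1.14286 ≈ 2320.01 mg.

2320 mg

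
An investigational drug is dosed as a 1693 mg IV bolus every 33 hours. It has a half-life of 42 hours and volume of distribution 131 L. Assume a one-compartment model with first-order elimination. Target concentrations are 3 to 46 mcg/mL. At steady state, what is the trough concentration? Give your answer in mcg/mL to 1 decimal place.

17.9 mcg/mL

τ/t½ = 33/42 ≈ 0.78571, so fraction remaining f = (1/2)^(33/42) ≈ 0.5801.
Single-dose peak C₀ = D/Vd = 1693/131 ≈ 12.924 mcg/mL.
Steady-state trough Cmin,ss = C₀·f/(1−f) ≈ 12.924 × 0.5801/0.4199 ≈ 17.855 mcg/mL.
Trough 17.9 mcg/mL vs MEC 3 mcg/mL: adequate.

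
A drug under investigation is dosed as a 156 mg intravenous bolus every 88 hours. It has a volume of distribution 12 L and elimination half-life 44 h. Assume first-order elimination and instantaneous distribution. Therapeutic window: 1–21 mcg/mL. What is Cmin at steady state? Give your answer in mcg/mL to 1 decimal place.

The dosing interval is 2 half-lives, so f = 2^(−2) = 0.25.
Accumulation ratio R = 1/(1 − f) = 1/0.75 = 4/3.
Single-dose peak C₀ = D/Vd = 156/12 = 13 mcg/mL.
Steady-state peak Cmax,ss = C₀·R = 13 × 4/3 ≈ 17.333 mcg/mL.
Steady-state trough Cmin,ss = Cmax,ss·f ≈ 17.333 × 0.25 ≈ 4.333 mcg/mL.
Trough 4.3 mcg/mL vs MEC 1 mcg/mL: adequate.

4.3 mcg/mL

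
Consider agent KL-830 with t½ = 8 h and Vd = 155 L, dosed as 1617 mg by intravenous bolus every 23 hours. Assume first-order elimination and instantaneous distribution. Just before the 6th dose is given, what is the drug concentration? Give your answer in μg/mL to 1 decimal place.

1.6 μg/mL

f = (1/2)^(τ/t½) = (1/2)^(23/8) ≈ 0.1363.
C₀ = D/Vd = 1617/155 ≈ 10.432 μg/mL.
Before the 6th dose, 5 doses have been given. Superposition: Cmin = C₀·(f + f² + … + f^5).
≈ 10.432 × (0.1363 + 0.0186 + 0.0025 + 0.0003 + 0.0000) ≈ 10.432 × 0.1577 ≈ 1.645 μg/mL.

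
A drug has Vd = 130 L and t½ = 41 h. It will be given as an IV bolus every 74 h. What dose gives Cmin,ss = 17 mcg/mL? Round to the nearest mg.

5512 mg

τ/t½ = 74/41 ≈ 1.8049, so f = (1/2)^(74/41) ≈ 0.286205.
Cmin,ss = (D/Vd)·f/(1−f), so D = Cmin,ss·Vd·(1−f)/f.
D = 17 × 130 × (1−f)/f ≈ 17 × 130 × 2.49400 ≈ 5511.74 mg.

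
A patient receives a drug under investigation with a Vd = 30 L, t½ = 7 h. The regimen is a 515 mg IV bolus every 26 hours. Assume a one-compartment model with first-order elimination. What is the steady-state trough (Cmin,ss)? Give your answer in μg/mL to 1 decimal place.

τ/t½ = 26/7 ≈ 3.7143, so fraction remaining f = (1/2)^(26/7) ≈ 0.0762.
At steady state, accumulation factor R = 1/(1 − e^(−kτ)) ≈ 1.0825.
Each bolus raises the concentration by D/Vd = 515/30 ≈ 17.167 μg/mL.
Steady-state peak Cmax,ss = C₀·R ≈ 17.167 × 1.0825 ≈ 18.583 μg/mL.
One interval later, Cmin,ss = Cmax,ss·e^(−kτ) ≈ 18.583 × 0.0762 ≈ 1.416 μg/mL.

1.4 μg/mL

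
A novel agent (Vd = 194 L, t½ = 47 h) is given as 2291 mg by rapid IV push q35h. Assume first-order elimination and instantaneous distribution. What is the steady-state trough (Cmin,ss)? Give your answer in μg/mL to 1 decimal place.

τ/t½ = 35/47 ≈ 0.74468, so fraction remaining f = (1/2)^(35/47) ≈ 0.5968.
Each bolus raises the concentration by D/Vd = 2291/194 ≈ 11.809 μg/mL.
Steady-state trough Cmin,ss = C₀·f/(1−f) ≈ 11.809 × 0.5968/0.4032 ≈ 17.479 μg/mL.

17.5 μg/mL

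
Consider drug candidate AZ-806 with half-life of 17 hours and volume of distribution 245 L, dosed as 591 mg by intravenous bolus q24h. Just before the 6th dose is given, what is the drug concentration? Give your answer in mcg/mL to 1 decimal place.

1.4 mcg/mL

f = (1/2)^(τ/t½) = (1/2)^(24/17) ≈ 0.3759.
C₀ = D/Vd = 591/245 ≈ 2.412 mcg/mL.
Before the 6th dose, 5 doses have been given. Superposition: Cmin = C₀·(f + f² + … + f^5).
≈ 2.412 × (0.3759 + 0.1413 + 0.0531 + 0.0200 + 0.0075) ≈ 2.412 × 0.5978 ≈ 1.442 mcg/mL.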